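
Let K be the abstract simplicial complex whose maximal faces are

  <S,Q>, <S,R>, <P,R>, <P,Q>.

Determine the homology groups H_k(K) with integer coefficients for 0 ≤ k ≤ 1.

Order the vertices as P < Q < R < S. Listing each simplex with vertices in this order, K has dimension 1 with simplices:

  0-simplices (4): P, Q, R, S
  1-simplices (4): PQ, PR, QS, RS

Hence C_0 ≅ Z^4, C_1 ≅ Z^4.

The boundary map ∂_1: C_1 → C_0 is given by ∂[p,q] = [q] − [p]. For instance
  ∂QS = S − Q.
The resulting 4×4 matrix has rank 3, and its Smith normal form has invariant factors (1,1,1).

Computing H_k = (kernel of ∂_k) / (image of ∂_{k+1}):

  H_0: rank C_0 − rank ∂_1 = 4 − 3 = 1, and the invariant factors of ∂_1 are all 1, so H_0 = Z.
  H_1: rank ker ∂_1 − rank ∂_2 = (4 − 3) − 0 = 1, and there is no ∂_2, so H_1 = Z.

(K is a triangulation of the circle S^1.)

H_0 ≅ Z,  H_1 ≅ Z.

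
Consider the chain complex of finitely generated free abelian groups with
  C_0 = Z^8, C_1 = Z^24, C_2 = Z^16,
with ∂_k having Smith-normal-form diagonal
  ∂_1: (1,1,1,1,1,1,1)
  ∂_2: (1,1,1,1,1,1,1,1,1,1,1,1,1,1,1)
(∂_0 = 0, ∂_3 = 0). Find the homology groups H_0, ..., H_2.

H_0: b_0 = 8 − 0 − 7 = 1; torsion from ∂_1 factors > 1: none. So H_0 ≅ Z.
H_1: b_1 = 24 − 7 − 15 = 2; torsion from ∂_2 factors > 1: none. So H_1 ≅ Z^2.
H_2: b_2 = 16 − 15 − 0 = 1; torsion from ∂_3 factors > 1: none. So H_2 ≅ Z.

H_0 ≅ Z,  H_1 ≅ Z^2,  H_2 ≅ Z.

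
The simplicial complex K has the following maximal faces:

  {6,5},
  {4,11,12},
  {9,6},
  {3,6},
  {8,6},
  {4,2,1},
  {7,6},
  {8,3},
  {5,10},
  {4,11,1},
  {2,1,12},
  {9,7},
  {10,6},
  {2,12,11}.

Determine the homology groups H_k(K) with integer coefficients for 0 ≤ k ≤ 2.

We work with the vertex ordering 1 < 2 < 3 < 4 < 5 < 6 < 7 < 8 < 9 < 10 < 11 < 12. The simplices of K, each written with vertices in increasing order, are:

  0-simplices (12): [1], [2], [3], [4], [5], [6], [7], [8], [9], [10], [11], [12]
  1-simplices (19): [1,2], [1,4], [1,11], [1,12], [2,4], [2,11], [2,12], [3,6], [3,8], [4,11], [4,12], [5,6], [5,10], [6,7], [6,8], [6,9], [6,10], [7,9], [11,12]
  2-simplices (5): [1,2,4], [1,2,12], [1,4,11], [2,11,12], [4,11,12]

so the chain groups are C_0 ≅ Z^12, C_1 ≅ Z^19, C_2 ≅ Z^5.

The boundary map ∂_1: C_1 → C_0 maps an edge to its endpoints' difference, ∂[p,q] = q − p. For instance
  ∂[2,4] = [4] − [2].
The resulting 12×19 matrix has rank 10, and its Smith normal form has invariant factors (1,1,1,1,1,1,1,1,1,1).

The boundary map ∂_2: C_2 → C_1 sends each 2-simplex [p,q,r] to [q,r] − [p,r] + [p,q]. For instance
  ∂[4,11,12] = [11,12] − [4,12] + [4,11],
  ∂[1,4,11] = [4,11] − [1,11] + [1,4].
The 19×5 boundary matrix has rank 5 and Smith normal form diag(1,1,1,1,1).

From H_k ≅ ker(∂_k) / im(∂_{k+1}) we obtain:

  H_0: rank C_0 − rank ∂_1 = 12 − 10 = 2, and the invariant factors of ∂_1 are all 1, so H_0 = Z^2.
  H_1: rank ker ∂_1 − rank ∂_2 = (19 − 10) − 5 = 4, and the invariant factors of ∂_2 are all 1, so H_1 = Z^4.
  H_2: rank ker ∂_2 − rank ∂_3 = (5 − 5) − 0 = 0, and there is no ∂_3, so H_2 = 0.

As a check, the Euler characteristic is 12 − 19 + 5 = -2, which agrees with 2 − 4 + 0 = -2.

H_0 ≅ Z^2,  H_1 ≅ Z^4,  H_2 = 0.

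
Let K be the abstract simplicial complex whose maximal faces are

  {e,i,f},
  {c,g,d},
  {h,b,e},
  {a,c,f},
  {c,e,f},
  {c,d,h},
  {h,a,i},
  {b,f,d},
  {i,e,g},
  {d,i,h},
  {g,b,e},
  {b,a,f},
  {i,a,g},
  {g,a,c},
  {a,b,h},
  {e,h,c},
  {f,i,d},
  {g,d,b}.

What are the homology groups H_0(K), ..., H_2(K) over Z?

H_0 = Z,  H_1 = Z^2,  H_2 = Z.

Order the vertices as a < b < c < d < e < f < g < h < i. Listing each simplex with vertices in this order, K has dimension 2 with simplices:

  0-simplices (9): a, b, c, d, e, f, g, h, i
  1-simplices (27): ab, ac, af, ag, ah, ai, bd, be, bf, bg, bh, cd, ce, cf, cg, ch, df, dg, dh, di, ef, eg, eh, ei, fi, gi, hi
  2-simplices (18): abf, abh, acf, acg, agi, ahi, bdf, bdg, beg, beh, cdg, cdh, cef, ceh, dfi, dhi, efi, egi

giving chain groups C_0 ≅ Z^9, C_1 ≅ Z^27, C_2 ≅ Z^18.

∂_1: C_1 → C_0 maps an edge to its endpoints' difference, ∂[p,q] = q − p.
The 9×27 boundary matrix has rank 8 and Smith normal form diag(1,1,1,1,1,1,1,1).

The boundary map ∂_2: C_2 → C_1 acts by ∂[p,q,r] = [q,r] − [p,r] + [p,q]. For instance
  ∂egi = gi − ei + eg,
  ∂dfi = fi − di + df.
The 27×18 boundary matrix has rank 17 and Smith normal form diag(1,1,1,1,1,1,1,1,1,1,1,1,1,1,1,1,1).

Computing H_k = (kernel of ∂_k) / (image of ∂_{k+1}):

  H_0: rank C_0 − rank ∂_1 = 9 − 8 = 1, and the invariant factors of ∂_1 are all 1, so H_0 ≅ Z.
  H_1: rank ker ∂_1 − rank ∂_2 = (27 − 8) − 17 = 2, and the invariant factors of ∂_2 are all 1, so H_1 ≅ Z^2.
  H_2: rank ker ∂_2 − rank ∂_3 = (18 − 17) − 0 = 1, and there is no ∂_3, so H_2 ≅ Z.

As a check, the Euler characteristic is 9 − 27 + 18 = 0, which agrees with 1 − 2 + 1 = 0.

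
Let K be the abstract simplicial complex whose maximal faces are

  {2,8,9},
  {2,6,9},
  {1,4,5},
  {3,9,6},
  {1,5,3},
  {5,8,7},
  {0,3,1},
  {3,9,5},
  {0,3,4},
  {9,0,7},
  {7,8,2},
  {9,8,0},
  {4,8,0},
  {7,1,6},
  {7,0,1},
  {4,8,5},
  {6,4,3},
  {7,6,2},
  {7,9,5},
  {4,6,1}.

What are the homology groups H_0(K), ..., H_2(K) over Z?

Order the vertices as 0 < 1 < 2 < 3 < 4 < 5 < 6 < 7 < 8 < 9. Listing each simplex with vertices in this order, K has dimension 2 with simplices:

  0-simplices (10): [0], [1], [2], [3], [4], [5], [6], [7], [8], [9]
  1-simplices (30): (30 of them)
  2-simplices (20): (20 of them)

Hence C_0 ≅ Z^10, C_1 ≅ Z^30, C_2 ≅ Z^20.

Boundary ∂_1: C_1 → C_0 maps an edge to its endpoints' difference, ∂[p,q] = q − p. For instance
  ∂[1,4] = [4] − [1].
The resulting 10×30 matrix has rank 9, and its Smith normal form has invariant factors (1,1,1,1,1,1,1,1,1).

The boundary map ∂_2: C_2 → C_1 sends each 2-simplex [p,q,r] to [q,r] − [p,r] + [p,q]. For instance
  ∂[0,1,7] = [1,7] − [0,7] + [0,1],
  ∂[5,7,8] = [7,8] − [5,8] + [5,7].
As a 30×20 matrix over Z this has rank 20, with invariant factors (1,1,1,1,1,1,1,1,1,1,1,1,1,1,1,1,1,1,1,2).

Now H_k = ker ∂_k / im ∂_{k+1}, so:

  H_0: rank C_0 − rank ∂_1 = 10 − 9 = 1, and the invariant factors of ∂_1 are all 1, so H_0 = Z.
  H_1: rank ker ∂_1 − rank ∂_2 = (30 − 9) − 20 = 1, and ∂_2 has invariant factor 2 > 1, so H_1 = Z ⊕ Z/2.
  H_2: rank ker ∂_2 − rank ∂_3 = (20 − 20) − 0 = 0, and there is no ∂_3, so H_2 = 0.

(K is a triangulation of the Klein bottle.)

H_0 ≅ Z,  H_1 ≅ Z ⊕ Z/2,  H_2 = 0.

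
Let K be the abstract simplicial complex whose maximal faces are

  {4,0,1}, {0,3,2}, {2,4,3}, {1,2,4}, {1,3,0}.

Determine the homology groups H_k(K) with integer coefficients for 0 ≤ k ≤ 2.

H_0 ≅ Z,  H_1 ≅ Z,  H_2 = 0.

We work with the vertex ordering 0 < 1 < 2 < 3 < 4. The simplices of K, each written with vertices in increasing order, are:

  0-simplices (5): [0], [1], [2], [3], [4]
  1-simplices (10): [0,1], [0,2], [0,3], [0,4], [1,2], [1,3], [1,4], [2,3], [2,4], [3,4]
  2-simplices (5): [0,1,3], [0,1,4], [0,2,3], [1,2,4], [2,3,4]

giving chain groups C_0 ≅ Z^5, C_1 ≅ Z^10, C_2 ≅ Z^5.

∂_1: C_1 → C_0 maps an edge to its endpoints' difference, ∂[p,q] = q − p. For instance
  ∂[2,4] = [4] − [2].
The resulting 5×10 matrix has rank 4, and its Smith normal form has invariant factors (1,1,1,1).

∂_2: C_2 → C_1 sends each 2-simplex [p,q,r] to [q,r] − [p,r] + [p,q]. For instance
  ∂[0,2,3] = [2,3] − [0,3] + [0,2],
  ∂[1,2,4] = [2,4] − [1,4] + [1,2].
The 10×5 boundary matrix has rank 5 and Smith normal form diag(1,1,1,1,1).

Now H_k = ker ∂_k / im ∂_{k+1}, so:

  H_0: rank C_0 − rank ∂_1 = 5 − 4 = 1, and the invariant factors of ∂_1 are all 1, so H_0 ≅ Z.
  H_1: rank ker ∂_1 − rank ∂_2 = (10 − 4) − 5 = 1, and the invariant factors of ∂_2 are all 1, so H_1 ≅ Z.
  H_2: rank ker ∂_2 − rank ∂_3 = (5 − 5) − 0 = 0, and there is no ∂_3, so H_2 ≅ 0.

(K is a triangulation of the Möbius band.)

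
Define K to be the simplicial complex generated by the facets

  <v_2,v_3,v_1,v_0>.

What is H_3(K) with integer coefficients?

Take the total order v_0 < v_1 < v_2 < v_3 on the vertex set. Then K (dimension 3) consists of the simplices:

  0-simplices (4): [v_0], [v_1], [v_2], [v_3]
  1-simplices (6): [v_0,v_1], [v_0,v_2], [v_0,v_3], [v_1,v_2], [v_1,v_3], [v_2,v_3]
  2-simplices (4): [v_0,v_1,v_2], [v_0,v_1,v_3], [v_0,v_2,v_3], [v_1,v_2,v_3]
  3-simplices (1): [v_0,v_1,v_2,v_3]

Hence C_0 ≅ Z^4, C_1 ≅ Z^6, C_2 ≅ Z^4, C_3 ≅ Z^1.

Boundary ∂_1: C_1 → C_0 sends each edge [p,q] (with p < q) to q − p. For instance
  ∂[v_0,v_2] = [v_2] − [v_0].
The resulting 4×6 matrix has rank 3, and its Smith normal form has invariant factors (1,1,1).

Boundary ∂_2: C_2 → C_1 acts by ∂[p,q,r] = [q,r] − [p,r] + [p,q]. For instance
  ∂[v_1,v_2,v_3] = [v_2,v_3] − [v_1,v_3] + [v_1,v_2],
  ∂[v_0,v_2,v_3] = [v_2,v_3] − [v_0,v_3] + [v_0,v_2].
The 6×4 boundary matrix has rank 3 and Smith normal form diag(1,1,1).

Boundary ∂_3: C_3 → C_2 sends each 3-simplex σ to the alternating sum Σ_i (−1)^i (σ with its i-th vertex removed). For instance
  ∂[v_0,v_1,v_2,v_3] = [v_1,v_2,v_3] − [v_0,v_2,v_3] + [v_0,v_1,v_3] − [v_0,v_1,v_2].
As a 4×1 matrix over Z this has rank 1, with invariant factors (1).

From H_k ≅ ker(∂_k) / im(∂_{k+1}) we obtain:

  H_3: rank ker ∂_3 − rank ∂_4 = (1 − 1) − 0 = 0, and there is no ∂_4, so H_3 ≅ 0.

H_3 = 0.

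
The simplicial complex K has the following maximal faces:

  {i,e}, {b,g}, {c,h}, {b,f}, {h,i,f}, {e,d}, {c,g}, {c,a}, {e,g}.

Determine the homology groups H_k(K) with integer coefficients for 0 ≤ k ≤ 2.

Fix the vertex order a < b < c < d < e < f < g < h < i and write every simplex with vertices in increasing order. Then dim K = 2 and the simplices of K are:

  0-simplices (9): a, b, c, d, e, f, g, h, i
  1-simplices (11): ac, bf, bg, cg, ch, de, eg, ei, fh, fi, hi
  2-simplices (1): fhi

Hence C_0 ≅ Z^9, C_1 ≅ Z^11, C_2 ≅ Z^1.

Boundary ∂_1: C_1 → C_0 is given by ∂[p,q] = [q] − [p].
This gives a 9×11 integer matrix of rank 8; reducing to Smith normal form yields diagonal entries (1,1,1,1,1,1,1,1).

∂_2: C_2 → C_1 acts by ∂[p,q,r] = [q,r] − [p,r] + [p,q]. For instance
  ∂fhi = hi − fi + fh.
As a 11×1 matrix over Z this has rank 1, with invariant factors (1).

Computing H_k = (kernel of ∂_k) / (image of ∂_{k+1}):

  H_0: rank C_0 − rank ∂_1 = 9 − 8 = 1, and the invariant factors of ∂_1 are all 1, so H_0 = Z.
  H_1: rank ker ∂_1 − rank ∂_2 = (11 − 8) − 1 = 2, and the invariant factors of ∂_2 are all 1, so H_1 = Z^2.
  H_2: rank ker ∂_2 − rank ∂_3 = (1 − 1) − 0 = 0, and there is no ∂_3, so H_2 = 0.

H_0 = Z,  H_1 = Z^2,  H_2 = 0.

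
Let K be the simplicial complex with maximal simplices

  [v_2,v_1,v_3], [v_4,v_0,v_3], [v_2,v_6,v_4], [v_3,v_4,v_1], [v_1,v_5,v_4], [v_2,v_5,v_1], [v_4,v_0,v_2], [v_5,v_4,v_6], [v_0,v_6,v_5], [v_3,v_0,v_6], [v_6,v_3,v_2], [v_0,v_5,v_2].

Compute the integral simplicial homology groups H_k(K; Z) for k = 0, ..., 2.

Order the vertices as v_0 < v_1 < v_2 < v_3 < v_4 < v_5 < v_6. Listing each simplex with vertices in this order, K has dimension 2 with simplices:

  0-simplices (7): [v_0], [v_1], [v_2], [v_3], [v_4], [v_5], [v_6]
  1-simplices (18): (18 of them)
  2-simplices (12): (12 of them)

so the chain groups are C_0 ≅ Z^7, C_1 ≅ Z^18, C_2 ≅ Z^12.

∂_1: C_1 → C_0 is given by ∂[p,q] = [q] − [p].
The 7×18 boundary matrix has rank 6 and Smith normal form diag(1,1,1,1,1,1).

∂_2: C_2 → C_1 acts by ∂[p,q,r] = [q,r] − [p,r] + [p,q]. For instance
  ∂[v_1,v_2,v_3] = [v_2,v_3] − [v_1,v_3] + [v_1,v_2],
  ∂[v_1,v_2,v_5] = [v_2,v_5] − [v_1,v_5] + [v_1,v_2].
This gives a 18×12 integer matrix of rank 12; reducing to Smith normal form yields diagonal entries (1,1,1,1,1,1,1,1,1,1,1,2).

Reading off H_k = ker ∂_k / im ∂_{k+1}:

  H_0: rank C_0 − rank ∂_1 = 7 − 6 = 1, and the invariant factors of ∂_1 are all 1, so H_0 = Z.
  H_1: rank ker ∂_1 − rank ∂_2 = (18 − 6) − 12 = 0, and ∂_2 has invariant factor 2 > 1, so H_1 = Z/2.
  H_2: rank ker ∂_2 − rank ∂_3 = (12 − 12) − 0 = 0, and there is no ∂_3, so H_2 = 0.

As a check, the Euler characteristic is 7 − 18 + 12 = 1, which agrees with 1 − 0 + 0 = 1.

H_0 ≅ Z,  H_1 ≅ Z/2,  H_2 = 0.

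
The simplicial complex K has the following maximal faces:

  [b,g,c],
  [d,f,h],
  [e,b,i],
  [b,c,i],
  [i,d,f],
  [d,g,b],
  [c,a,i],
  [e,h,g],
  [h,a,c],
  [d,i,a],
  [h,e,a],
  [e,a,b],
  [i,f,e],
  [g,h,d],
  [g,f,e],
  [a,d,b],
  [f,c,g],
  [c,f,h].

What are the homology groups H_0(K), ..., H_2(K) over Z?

We work with the vertex ordering a < b < c < d < e < f < g < h < i. The simplices of K, each written with vertices in increasing order, are:

  0-simplices (9): a, b, c, d, e, f, g, h, i
  1-simplices (27): ab, ac, ad, ae, ah, ai, bc, bd, be, bg, bi, cf, cg, ch, ci, df, dg, dh, di, ef, eg, eh, ei, fg, fh, fi, gh
  2-simplices (18): abd, abe, ach, aci, adi, aeh, bcg, bci, bdg, bei, cfg, cfh, dfh, dfi, dgh, efg, efi, egh

so the chain groups are C_0 ≅ Z^9, C_1 ≅ Z^27, C_2 ≅ Z^18.

Boundary ∂_1: C_1 → C_0 sends each edge [p,q] (with p < q) to q − p. For instance
  ∂ae = e − a.
This gives a 9×27 integer matrix of rank 8; reducing to Smith normal form yields diagonal entries (1,1,1,1,1,1,1,1).

The boundary map ∂_2: C_2 → C_1 acts by ∂[p,q,r] = [q,r] − [p,r] + [p,q]. For instance
  ∂bci = ci − bi + bc,
  ∂dfh = fh − dh + df.
This gives a 27×18 integer matrix of rank 18; reducing to Smith normal form yields diagonal entries (1,1,1,1,1,1,1,1,1,1,1,1,1,1,1,1,1,2).

Computing H_k = (kernel of ∂_k) / (image of ∂_{k+1}):

  H_0: rank C_0 − rank ∂_1 = 9 − 8 = 1, and the invariant factors of ∂_1 are all 1, so H_0 = Z.
  H_1: rank ker ∂_1 − rank ∂_2 = (27 − 8) − 18 = 1, and ∂_2 has invariant factor 2 > 1, so H_1 = Z ⊕ Z/2Z.
  H_2: rank ker ∂_2 − rank ∂_3 = (18 − 18) − 0 = 0, and there is no ∂_3, so H_2 = 0.

As a check, the Euler characteristic is 9 − 27 + 18 = 0, which agrees with 1 − 1 + 0 = 0.

H_0 ≅ Z,  H_1 ≅ Z ⊕ Z/2Z,  H_2 = 0.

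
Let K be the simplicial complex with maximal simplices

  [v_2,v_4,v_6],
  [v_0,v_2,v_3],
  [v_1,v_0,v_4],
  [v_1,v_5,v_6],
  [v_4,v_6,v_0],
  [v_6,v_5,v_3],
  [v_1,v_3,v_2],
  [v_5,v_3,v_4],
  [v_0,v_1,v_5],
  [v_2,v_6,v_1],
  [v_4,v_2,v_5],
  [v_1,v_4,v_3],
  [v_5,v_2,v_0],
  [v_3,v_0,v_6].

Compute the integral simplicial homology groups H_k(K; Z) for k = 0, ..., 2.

H_0 ≅ Z,  H_1 ≅ Z^2,  H_2 ≅ Z.

Fix the vertex order v_0 < v_1 < v_2 < v_3 < v_4 < v_5 < v_6 and write every simplex with vertices in increasing order. Then dim K = 2 and the simplices of K are:

  0-simplices (7): [v_0], [v_1], [v_2], [v_3], [v_4], [v_5], [v_6]
  1-simplices (21): (21 of them)
  2-simplices (14): (14 of them)

Hence C_0 ≅ Z^7, C_1 ≅ Z^21, C_2 ≅ Z^14.

∂_1: C_1 → C_0 maps an edge to its endpoints' difference, ∂[p,q] = q − p.
As a 7×21 matrix over Z this has rank 6, with invariant factors (1,1,1,1,1,1).

The boundary map ∂_2: C_2 → C_1 acts by ∂[p,q,r] = [q,r] − [p,r] + [p,q]. For instance
  ∂[v_1,v_2,v_3] = [v_2,v_3] − [v_1,v_3] + [v_1,v_2],
  ∂[v_1,v_5,v_6] = [v_5,v_6] − [v_1,v_6] + [v_1,v_5].
This gives a 21×14 integer matrix of rank 13; reducing to Smith normal form yields diagonal entries (1,1,1,1,1,1,1,1,1,1,1,1,1).

From H_k ≅ ker(∂_k) / im(∂_{k+1}) we obtain:

  H_0: rank C_0 − rank ∂_1 = 7 − 6 = 1, and the invariant factors of ∂_1 are all 1, so H_0 ≅ Z.
  H_1: rank ker ∂_1 − rank ∂_2 = (21 − 6) − 13 = 2, and the invariant factors of ∂_2 are all 1, so H_1 ≅ Z^2.
  H_2: rank ker ∂_2 − rank ∂_3 = (14 − 13) − 0 = 1, and there is no ∂_3, so H_2 ≅ Z.

As a check, the Euler characteristic is 7 − 21 + 14 = 0, which agrees with 1 − 2 + 1 = 0.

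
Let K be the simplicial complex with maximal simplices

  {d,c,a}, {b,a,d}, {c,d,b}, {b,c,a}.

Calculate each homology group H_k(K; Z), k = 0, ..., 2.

H_0 ≅ Z,  H_1 = 0,  H_2 ≅ Z.

We work with the vertex ordering a < b < c < d. The simplices of K, each written with vertices in increasing order, are:

  0-simplices (4): a, b, c, d
  1-simplices (6): ab, ac, ad, bc, bd, cd
  2-simplices (4): abc, abd, acd, bcd

Hence C_0 ≅ Z^4, C_1 ≅ Z^6, C_2 ≅ Z^4.

∂_1: C_1 → C_0 is given by ∂[p,q] = [q] − [p]. For instance
  ∂ad = d − a.
The resulting 4×6 matrix has rank 3, and its Smith normal form has invariant factors (1,1,1).

The boundary map ∂_2: C_2 → C_1 maps a triangle to the signed sum of its edges. For instance
  ∂abd = bd − ad + ab,
  ∂acd = cd − ad + ac.
As a 6×4 matrix over Z this has rank 3, with invariant factors (1,1,1).

Computing H_k = (kernel of ∂_k) / (image of ∂_{k+1}):

  H_0: rank C_0 − rank ∂_1 = 4 − 3 = 1, and the invariant factors of ∂_1 are all 1, so H_0 ≅ Z.
  H_1: rank ker ∂_1 − rank ∂_2 = (6 − 3) − 3 = 0, and the invariant factors of ∂_2 are all 1, so H_1 ≅ 0.
  H_2: rank ker ∂_2 − rank ∂_3 = (4 − 3) − 0 = 1, and there is no ∂_3, so H_2 ≅ Z.

(K is a triangulation of the 2-sphere S^2.)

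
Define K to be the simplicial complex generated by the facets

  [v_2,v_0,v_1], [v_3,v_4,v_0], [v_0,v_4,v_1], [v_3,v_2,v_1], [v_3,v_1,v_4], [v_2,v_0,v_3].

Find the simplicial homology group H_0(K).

H_0 = Z.

We work with the vertex ordering v_0 < v_1 < v_2 < v_3 < v_4. The simplices of K, each written with vertices in increasing order, are:

  0-simplices (5): [v_0], [v_1], [v_2], [v_3], [v_4]
  1-simplices (9): [v_0,v_1], [v_0,v_2], [v_0,v_3], [v_0,v_4], [v_1,v_2], [v_1,v_3], [v_1,v_4], [v_2,v_3], [v_3,v_4]
  2-simplices (6): [v_0,v_1,v_2], [v_0,v_1,v_4], [v_0,v_2,v_3], [v_0,v_3,v_4], [v_1,v_2,v_3], [v_1,v_3,v_4]

so the chain groups are C_0 ≅ Z^5, C_1 ≅ Z^9, C_2 ≅ Z^6.

Boundary ∂_1: C_1 → C_0 is given by ∂[p,q] = [q] − [p].
As a 5×9 matrix over Z this has rank 4, with invariant factors (1,1,1,1).

The boundary map ∂_2: C_2 → C_1 sends each 2-simplex [p,q,r] to [q,r] − [p,r] + [p,q]. For instance
  ∂[v_0,v_1,v_2] = [v_1,v_2] − [v_0,v_2] + [v_0,v_1],
  ∂[v_1,v_3,v_4] = [v_3,v_4] − [v_1,v_4] + [v_1,v_3].
This gives a 9×6 integer matrix of rank 5; reducing to Smith normal form yields diagonal entries (1,1,1,1,1).

Now H_k = ker ∂_k / im ∂_{k+1}, so:

  H_0: rank C_0 − rank ∂_1 = 5 − 4 = 1, and the invariant factors of ∂_1 are all 1, so H_0 = Z.

(K is a triangulation of the 2-sphere S^2.)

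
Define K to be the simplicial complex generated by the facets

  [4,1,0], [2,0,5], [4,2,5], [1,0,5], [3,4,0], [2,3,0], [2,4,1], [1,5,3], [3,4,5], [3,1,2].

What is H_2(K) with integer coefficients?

K has 6 vertices, 15 edges, 10 triangles.
rank ∂_2 = 10, rank ∂_3 = 0 ⇒ b_2 = 10 − 10 − 0 = 0. So H_2 = 0.

H_2 ≅ 0.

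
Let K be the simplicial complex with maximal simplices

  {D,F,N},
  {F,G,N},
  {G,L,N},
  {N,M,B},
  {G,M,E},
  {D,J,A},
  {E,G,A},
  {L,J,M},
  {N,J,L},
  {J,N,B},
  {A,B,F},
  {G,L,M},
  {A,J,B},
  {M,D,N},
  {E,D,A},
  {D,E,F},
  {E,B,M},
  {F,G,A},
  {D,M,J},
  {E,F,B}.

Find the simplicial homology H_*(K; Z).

K has 10 vertices, 30 edges, 20 triangles.
rank ∂_0 = 0, rank ∂_1 = 9 ⇒ b_0 = 10 − 0 − 9 = 1; all invariant factors of ∂_1 are 1 so no torsion. So H_0 = Z.
rank ∂_1 = 9, rank ∂_2 = 20 ⇒ b_1 = 30 − 9 − 20 = 1; ∂_2 has invariant factor(s) [2] giving torsion. So H_1 = Z ⊕ Z/2Z.
rank ∂_2 = 20, rank ∂_3 = 0 ⇒ b_2 = 20 − 20 − 0 = 0. So H_2 = 0.

H_0 ≅ Z,  H_1 ≅ Z ⊕ Z/2Z,  H_2 = 0.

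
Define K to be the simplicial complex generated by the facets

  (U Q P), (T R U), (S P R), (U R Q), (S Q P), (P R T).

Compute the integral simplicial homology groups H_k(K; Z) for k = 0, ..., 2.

Take the total order P < Q < R < S < T < U on the vertex set. Then K (dimension 2) consists of the simplices:

  0-simplices (6): P, Q, R, S, T, U
  1-simplices (12): PQ, PR, PS, PT, PU, QR, QS, QU, RS, RT, RU, TU
  2-simplices (6): PQS, PQU, PRS, PRT, QRU, RTU

so the chain groups are C_0 ≅ Z^6, C_1 ≅ Z^12, C_2 ≅ Z^6.

∂_1: C_1 → C_0 maps an edge to its endpoints' difference, ∂[p,q] = q − p. For instance
  ∂RU = U − R.
This gives a 6×12 integer matrix of rank 5; reducing to Smith normal form yields diagonal entries (1,1,1,1,1).

Boundary ∂_2: C_2 → C_1 acts by ∂[p,q,r] = [q,r] − [p,r] + [p,q]. For instance
  ∂PRT = RT − PT + PR,
  ∂PQU = QU − PU + PQ.
This gives a 12×6 integer matrix of rank 6; reducing to Smith normal form yields diagonal entries (1,1,1,1,1,1).

Now H_k = ker ∂_k / im ∂_{k+1}, so:

  H_0: rank C_0 − rank ∂_1 = 6 − 5 = 1, and the invariant factors of ∂_1 are all 1, so H_0 = Z.
  H_1: rank ker ∂_1 − rank ∂_2 = (12 − 5) − 6 = 1, and the invariant factors of ∂_2 are all 1, so H_1 = Z.
  H_2: rank ker ∂_2 − rank ∂_3 = (6 − 6) − 0 = 0, and there is no ∂_3, so H_2 = 0.

As a check, the Euler characteristic is 6 − 12 + 6 = 0, which agrees with 1 − 1 + 0 = 0.

H_0 ≅ Z,  H_1 ≅ Z,  H_2 = 0.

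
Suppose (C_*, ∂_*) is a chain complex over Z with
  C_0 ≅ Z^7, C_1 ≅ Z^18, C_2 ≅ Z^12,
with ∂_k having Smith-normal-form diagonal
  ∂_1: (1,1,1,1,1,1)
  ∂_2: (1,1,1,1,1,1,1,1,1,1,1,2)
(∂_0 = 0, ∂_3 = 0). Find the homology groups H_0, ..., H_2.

H_0 = Z,  H_1 = Z/2Z,  H_2 = 0.

H_0: b_0 = 7 − 0 − 6 = 1; torsion from ∂_1 factors > 1: none. So H_0 = Z.
H_1: b_1 = 18 − 6 − 12 = 0; torsion from ∂_2 factors > 1: [2]. So H_1 = Z/2Z.
H_2: b_2 = 12 − 12 − 0 = 0; torsion from ∂_3 factors > 1: none. So H_2 = 0.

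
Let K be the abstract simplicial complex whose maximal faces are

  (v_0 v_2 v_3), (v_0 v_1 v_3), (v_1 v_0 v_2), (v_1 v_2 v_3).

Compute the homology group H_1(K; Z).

We work with the vertex ordering v_0 < v_1 < v_2 < v_3. The simplices of K, each written with vertices in increasing order, are:

  0-simplices (4): [v_0], [v_1], [v_2], [v_3]
  1-simplices (6): [v_0,v_1], [v_0,v_2], [v_0,v_3], [v_1,v_2], [v_1,v_3], [v_2,v_3]
  2-simplices (4): [v_0,v_1,v_2], [v_0,v_1,v_3], [v_0,v_2,v_3], [v_1,v_2,v_3]

giving chain groups C_0 ≅ Z^4, C_1 ≅ Z^6, C_2 ≅ Z^4.

The boundary map ∂_1: C_1 → C_0 maps an edge to its endpoints' difference, ∂[p,q] = q − p. For instance
  ∂[v_0,v_2] = [v_2] − [v_0].
The 4×6 boundary matrix has rank 3 and Smith normal form diag(1,1,1).

∂_2: C_2 → C_1 maps a triangle to the signed sum of its edges. For instance
  ∂[v_1,v_2,v_3] = [v_2,v_3] − [v_1,v_3] + [v_1,v_2],
  ∂[v_0,v_2,v_3] = [v_2,v_3] − [v_0,v_3] + [v_0,v_2].
The 6×4 boundary matrix has rank 3 and Smith normal form diag(1,1,1).

Computing H_k = (kernel of ∂_k) / (image of ∂_{k+1}):

  H_1: rank ker ∂_1 − rank ∂_2 = (6 − 3) − 3 = 0, and the invariant factors of ∂_2 are all 1, so H_1 ≅ 0.

(K is a triangulation of the 2-sphere S^2.)

H_1 = 0.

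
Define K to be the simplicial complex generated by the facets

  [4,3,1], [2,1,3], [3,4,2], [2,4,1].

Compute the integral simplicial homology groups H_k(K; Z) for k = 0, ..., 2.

H_0 = Z,  H_1 = 0,  H_2 = Z.

Take the total order 1 < 2 < 3 < 4 on the vertex set. Then K (dimension 2) consists of the simplices:

  0-simplices (4): [1], [2], [3], [4]
  1-simplices (6): [1,2], [1,3], [1,4], [2,3], [2,4], [3,4]
  2-simplices (4): [1,2,3], [1,2,4], [1,3,4], [2,3,4]

Hence C_0 ≅ Z^4, C_1 ≅ Z^6, C_2 ≅ Z^4.

∂_1: C_1 → C_0 is given by ∂[p,q] = [q] − [p]. For instance
  ∂[3,4] = [4] − [3].
As a 4×6 matrix over Z this has rank 3, with invariant factors (1,1,1).

The boundary map ∂_2: C_2 → C_1 maps a triangle to the signed sum of its edges. For instance
  ∂[2,3,4] = [3,4] − [2,4] + [2,3],
  ∂[1,3,4] = [3,4] − [1,4] + [1,3].
This gives a 6×4 integer matrix of rank 3; reducing to Smith normal form yields diagonal entries (1,1,1).

Reading off H_k = ker ∂_k / im ∂_{k+1}:

  H_0: rank C_0 − rank ∂_1 = 4 − 3 = 1, and the invariant factors of ∂_1 are all 1, so H_0 = Z.
  H_1: rank ker ∂_1 − rank ∂_2 = (6 − 3) − 3 = 0, and the invariant factors of ∂_2 are all 1, so H_1 = 0.
  H_2: rank ker ∂_2 − rank ∂_3 = (4 − 3) − 0 = 1, and there is no ∂_3, so H_2 = Z.

(K is a triangulation of the 2-sphere S^2.)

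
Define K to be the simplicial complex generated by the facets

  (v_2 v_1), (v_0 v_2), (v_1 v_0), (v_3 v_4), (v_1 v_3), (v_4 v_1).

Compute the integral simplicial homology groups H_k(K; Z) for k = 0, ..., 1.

We work with the vertex ordering v_0 < v_1 < v_2 < v_3 < v_4. The simplices of K, each written with vertices in increasing order, are:

  0-simplices (5): [v_0], [v_1], [v_2], [v_3], [v_4]
  1-simplices (6): [v_0,v_1], [v_0,v_2], [v_1,v_2], [v_1,v_3], [v_1,v_4], [v_3,v_4]

Hence C_0 ≅ Z^5, C_1 ≅ Z^6.

The boundary map ∂_1: C_1 → C_0 is given by ∂[p,q] = [q] − [p].
This gives a 5×6 integer matrix of rank 4; reducing to Smith normal form yields diagonal entries (1,1,1,1).

Computing H_k = (kernel of ∂_k) / (image of ∂_{k+1}):

  H_0: rank C_0 − rank ∂_1 = 5 − 4 = 1, and the invariant factors of ∂_1 are all 1, so H_0 ≅ Z.
  H_1: rank ker ∂_1 − rank ∂_2 = (6 − 4) − 0 = 2, and there is no ∂_2, so H_1 ≅ Z^2.

As a check, the Euler characteristic is 5 − 6 = -1, which agrees with 1 − 2 = -1.

H_0 = Z,  H_1 = Z^2.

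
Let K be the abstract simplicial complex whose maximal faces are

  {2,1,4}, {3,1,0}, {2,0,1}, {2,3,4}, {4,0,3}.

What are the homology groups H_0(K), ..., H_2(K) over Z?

K has 5 vertices, 10 edges, 5 triangles.
rank ∂_0 = 0, rank ∂_1 = 4 ⇒ b_0 = 5 − 0 − 4 = 1; all invariant factors of ∂_1 are 1 so no torsion. So H_0 = Z.
rank ∂_1 = 4, rank ∂_2 = 5 ⇒ b_1 = 10 − 4 − 5 = 1; all invariant factors of ∂_2 are 1 so no torsion. So H_1 = Z.
rank ∂_2 = 5, rank ∂_3 = 0 ⇒ b_2 = 5 − 5 − 0 = 0. So H_2 = 0.

H_0 = Z,  H_1 = Z,  H_2 = 0.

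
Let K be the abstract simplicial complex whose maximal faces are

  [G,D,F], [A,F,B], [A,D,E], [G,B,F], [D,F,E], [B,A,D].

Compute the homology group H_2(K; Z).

Order the vertices as A < B < D < E < F < G. Listing each simplex with vertices in this order, K has dimension 2 with simplices:

  0-simplices (6): A, B, D, E, F, G
  1-simplices (12): AB, AD, AE, AF, BD, BF, BG, DE, DF, DG, EF, FG
  2-simplices (6): ABD, ABF, ADE, BFG, DEF, DFG

so the chain groups are C_0 ≅ Z^6, C_1 ≅ Z^12, C_2 ≅ Z^6.

∂_1: C_1 → C_0 is given by ∂[p,q] = [q] − [p]. For instance
  ∂EF = F − E.
As a 6×12 matrix over Z this has rank 5, with invariant factors (1,1,1,1,1).

Boundary ∂_2: C_2 → C_1 acts by ∂[p,q,r] = [q,r] − [p,r] + [p,q]. For instance
  ∂BFG = FG − BG + BF,
  ∂ADE = DE − AE + AD.
The 12×6 boundary matrix has rank 6 and Smith normal form diag(1,1,1,1,1,1).

Reading off H_k = ker ∂_k / im ∂_{k+1}:

  H_2: rank ker ∂_2 − rank ∂_3 = (6 − 6) − 0 = 0, and there is no ∂_3, so H_2 = 0.

(K is a triangulation of the cylinder S^1 x I.)

H_2 ≅ 0.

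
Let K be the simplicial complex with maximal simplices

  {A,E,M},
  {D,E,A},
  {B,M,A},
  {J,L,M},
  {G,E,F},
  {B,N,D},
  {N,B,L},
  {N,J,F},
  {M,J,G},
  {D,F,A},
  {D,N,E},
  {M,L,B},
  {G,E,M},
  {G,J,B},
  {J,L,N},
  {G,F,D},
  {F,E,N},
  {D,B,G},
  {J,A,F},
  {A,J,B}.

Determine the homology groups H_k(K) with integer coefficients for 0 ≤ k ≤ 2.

Fix the vertex order A < B < D < E < F < G < J < L < M < N and write every simplex with vertices in increasing order. Then dim K = 2 and the simplices of K are:

  0-simplices (10): A, B, D, E, F, G, J, L, M, N
  1-simplices (30): AB, AD, AE, AF, AJ, AM, BD, BG, BJ, BL, BM, BN, DE, DF, DG, DN, EF, EG, EM, EN, FG, FJ, FN, GJ, GM, JL, JM, JN, LM, LN
  2-simplices (20): ABJ, ABM, ADE, ADF, AEM, AFJ, BDG, BDN, BGJ, BLM, BLN, DEN, DFG, EFG, EFN, EGM, FJN, GJM, JLM, JLN

Hence C_0 ≅ Z^10, C_1 ≅ Z^30, C_2 ≅ Z^20.

∂_1: C_1 → C_0 is given by ∂[p,q] = [q] − [p].
As a 10×30 matrix over Z this has rank 9, with invariant factors (1,1,1,1,1,1,1,1,1).

The boundary map ∂_2: C_2 → C_1 maps a triangle to the signed sum of its edges. For instance
  ∂JLM = LM − JM + JL,
  ∂DFG = FG − DG + DF.
The 30×20 boundary matrix has rank 20 and Smith normal form diag(1,1,1,1,1,1,1,1,1,1,1,1,1,1,1,1,1,1,1,2).

Computing H_k = (kernel of ∂_k) / (image of ∂_{k+1}):

  H_0: rank C_0 − rank ∂_1 = 10 − 9 = 1, and the invariant factors of ∂_1 are all 1, so H_0 = Z.
  H_1: rank ker ∂_1 − rank ∂_2 = (30 − 9) − 20 = 1, and ∂_2 has invariant factor 2 > 1, so H_1 = Z × Z/2.
  H_2: rank ker ∂_2 − rank ∂_3 = (20 − 20) − 0 = 0, and there is no ∂_3, so H_2 = 0.

(K is a triangulation of the Klein bottle.)

H_0 ≅ Z,  H_1 ≅ Z × Z/2,  H_2 = 0.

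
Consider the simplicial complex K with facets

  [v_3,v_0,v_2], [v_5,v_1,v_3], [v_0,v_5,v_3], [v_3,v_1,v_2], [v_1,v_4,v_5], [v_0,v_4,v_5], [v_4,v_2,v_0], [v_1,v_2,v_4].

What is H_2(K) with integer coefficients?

We work with the vertex ordering v_0 < v_1 < v_2 < v_3 < v_4 < v_5. The simplices of K, each written with vertices in increasing order, are:

  0-simplices (6): [v_0], [v_1], [v_2], [v_3], [v_4], [v_5]
  1-simplices (12): [v_0,v_2], [v_0,v_3], [v_0,v_4], [v_0,v_5], [v_1,v_2], [v_1,v_3], [v_1,v_4], [v_1,v_5], [v_2,v_3], [v_2,v_4], [v_3,v_5], [v_4,v_5]
  2-simplices (8): [v_0,v_2,v_3], [v_0,v_2,v_4], [v_0,v_3,v_5], [v_0,v_4,v_5], [v_1,v_2,v_3], [v_1,v_2,v_4], [v_1,v_3,v_5], [v_1,v_4,v_5]

Hence C_0 ≅ Z^6, C_1 ≅ Z^12, C_2 ≅ Z^8.

Boundary ∂_1: C_1 → C_0 sends each edge [p,q] (with p < q) to q − p. For instance
  ∂[v_1,v_4] = [v_4] − [v_1].
As a 6×12 matrix over Z this has rank 5, with invariant factors (1,1,1,1,1).

The boundary map ∂_2: C_2 → C_1 acts by ∂[p,q,r] = [q,r] − [p,r] + [p,q]. For instance
  ∂[v_0,v_2,v_3] = [v_2,v_3] − [v_0,v_3] + [v_0,v_2],
  ∂[v_0,v_4,v_5] = [v_4,v_5] − [v_0,v_5] + [v_0,v_4].
The 12×8 boundary matrix has rank 7 and Smith normal form diag(1,1,1,1,1,1,1).

From H_k ≅ ker(∂_k) / im(∂_{k+1}) we obtain:

  H_2: rank ker ∂_2 − rank ∂_3 = (8 − 7) − 0 = 1, and there is no ∂_3, so H_2 = Z.

(K is a triangulation of the 2-sphere S^2.)

H_2 = Z.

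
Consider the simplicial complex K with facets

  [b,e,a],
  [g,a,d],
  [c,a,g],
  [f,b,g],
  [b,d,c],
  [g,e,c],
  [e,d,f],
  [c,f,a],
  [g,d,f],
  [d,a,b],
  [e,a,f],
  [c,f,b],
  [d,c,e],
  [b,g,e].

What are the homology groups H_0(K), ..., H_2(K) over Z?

H_0 = Z,  H_1 = Z^2,  H_2 = Z.

Take the total order a < b < c < d < e < f < g on the vertex set. Then K (dimension 2) consists of the simplices:

  0-simplices (7): a, b, c, d, e, f, g
  1-simplices (21): ab, ac, ad, ae, af, ag, bc, bd, be, bf, bg, cd, ce, cf, cg, de, df, dg, ef, eg, fg
  2-simplices (14): abd, abe, acf, acg, adg, aef, bcd, bcf, beg, bfg, cde, ceg, def, dfg

giving chain groups C_0 ≅ Z^7, C_1 ≅ Z^21, C_2 ≅ Z^14.

∂_1: C_1 → C_0 maps an edge to its endpoints' difference, ∂[p,q] = q − p. For instance
  ∂cd = d − c.
As a 7×21 matrix over Z this has rank 6, with invariant factors (1,1,1,1,1,1).

∂_2: C_2 → C_1 maps a triangle to the signed sum of its edges. For instance
  ∂dfg = fg − dg + df,
  ∂bcd = cd − bd + bc.
This gives a 21×14 integer matrix of rank 13; reducing to Smith normal form yields diagonal entries (1,1,1,1,1,1,1,1,1,1,1,1,1).

Reading off H_k = ker ∂_k / im ∂_{k+1}:

  H_0: rank C_0 − rank ∂_1 = 7 − 6 = 1, and the invariant factors of ∂_1 are all 1, so H_0 = Z.
  H_1: rank ker ∂_1 − rank ∂_2 = (21 − 6) − 13 = 2, and the invariant factors of ∂_2 are all 1, so H_1 = Z^2.
  H_2: rank ker ∂_2 − rank ∂_3 = (14 − 13) − 0 = 1, and there is no ∂_3, so H_2 = Z.

As a check, the Euler characteristic is 7 − 21 + 14 = 0, which agrees with 1 − 2 + 1 = 0.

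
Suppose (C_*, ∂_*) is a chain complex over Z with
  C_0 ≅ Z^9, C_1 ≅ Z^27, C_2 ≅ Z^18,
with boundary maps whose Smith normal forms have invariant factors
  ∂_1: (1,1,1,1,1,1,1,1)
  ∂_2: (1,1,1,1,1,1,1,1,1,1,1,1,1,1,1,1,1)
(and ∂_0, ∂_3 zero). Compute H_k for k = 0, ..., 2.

H_0 = Z,  H_1 = Z^2,  H_2 = Z.

H_0: b_0 = 9 − 0 − 8 = 1; torsion from ∂_1 factors > 1: none. So H_0 = Z.
H_1: b_1 = 27 − 8 − 17 = 2; torsion from ∂_2 factors > 1: none. So H_1 = Z^2.
H_2: b_2 = 18 − 17 − 0 = 1; torsion from ∂_3 factors > 1: none. So H_2 = Z.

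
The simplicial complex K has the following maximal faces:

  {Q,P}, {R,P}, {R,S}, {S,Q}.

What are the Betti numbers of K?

b_0 = 1, b_1 = 1.

Order the vertices as P < Q < R < S. Listing each simplex with vertices in this order, K has dimension 1 with simplices:

  0-simplices (4): P, Q, R, S
  1-simplices (4): PQ, PR, QS, RS

giving chain groups C_0 ≅ Z^4, C_1 ≅ Z^4.

The boundary map ∂_1: C_1 → C_0 sends each edge [p,q] (with p < q) to q − p. For instance
  ∂RS = S − R.
This gives a 4×4 integer matrix of rank 3; reducing to Smith normal form yields diagonal entries (1,1,1).

Reading off H_k = ker ∂_k / im ∂_{k+1}:

  H_0: rank C_0 − rank ∂_1 = 4 − 3 = 1, and the invariant factors of ∂_1 are all 1, so H_0 ≅ Z.
  H_1: rank ker ∂_1 − rank ∂_2 = (4 − 3) − 0 = 1, and there is no ∂_2, so H_1 ≅ Z.

Hence the Betti numbers are b_0 = 1, b_1 = 1.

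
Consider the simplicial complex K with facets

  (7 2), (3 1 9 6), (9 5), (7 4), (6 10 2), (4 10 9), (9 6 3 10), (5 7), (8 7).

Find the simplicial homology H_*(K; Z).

H_0 ≅ Z,  H_1 ≅ Z^2,  H_2 = 0,  H_3 = 0.

Order the vertices as 1 < 2 < 3 < 4 < 5 < 6 < 7 < 8 < 9 < 10. Listing each simplex with vertices in this order, K has dimension 3 with simplices:

  0-simplices (10): [1], [2], [3], [4], [5], [6], [7], [8], [9], [10]
  1-simplices (18): [1,3], [1,6], [1,9], [2,6], [2,7], [2,10], [3,6], [3,9], [3,10], [4,7], [4,9], [4,10], [5,7], [5,9], [6,9], [6,10], [7,8], [9,10]
  2-simplices (9): [1,3,6], [1,3,9], [1,6,9], [2,6,10], [3,6,9], [3,6,10], [3,9,10], [4,9,10], [6,9,10]
  3-simplices (2): [1,3,6,9], [3,6,9,10]

so the chain groups are C_0 ≅ Z^10, C_1 ≅ Z^18, C_2 ≅ Z^9, C_3 ≅ Z^2.

Boundary ∂_1: C_1 → C_0 is given by ∂[p,q] = [q] − [p]. For instance
  ∂[6,10] = [10] − [6].
This gives a 10×18 integer matrix of rank 9; reducing to Smith normal form yields diagonal entries (1,1,1,1,1,1,1,1,1).

Boundary ∂_2: C_2 → C_1 sends each 2-simplex [p,q,r] to [q,r] − [p,r] + [p,q]. For instance
  ∂[1,6,9] = [6,9] − [1,9] + [1,6],
  ∂[1,3,6] = [3,6] − [1,6] + [1,3].
As a 18×9 matrix over Z this has rank 7, with invariant factors (1,1,1,1,1,1,1).

∂_3: C_3 → C_2 sends each 3-simplex σ to the alternating sum Σ_i (−1)^i (σ with its i-th vertex removed). For instance
  ∂[1,3,6,9] = [3,6,9] − [1,6,9] + [1,3,9] − [1,3,6],
  ∂[3,6,9,10] = [6,9,10] − [3,9,10] + [3,6,10] − [3,6,9].
The resulting 9×2 matrix has rank 2, and its Smith normal form has invariant factors (1,1).

Computing H_k = (kernel of ∂_k) / (image of ∂_{k+1}):

  H_0: rank C_0 − rank ∂_1 = 10 − 9 = 1, and the invariant factors of ∂_1 are all 1, so H_0 ≅ Z.
  H_1: rank ker ∂_1 − rank ∂_2 = (18 − 9) − 7 = 2, and the invariant factors of ∂_2 are all 1, so H_1 ≅ Z^2.
  H_2: rank ker ∂_2 − rank ∂_3 = (9 − 7) − 2 = 0, and the invariant factors of ∂_3 are all 1, so H_2 ≅ 0.
  H_3: rank ker ∂_3 − rank ∂_4 = (2 − 2) − 0 = 0, and there is no ∂_4, so H_3 ≅ 0.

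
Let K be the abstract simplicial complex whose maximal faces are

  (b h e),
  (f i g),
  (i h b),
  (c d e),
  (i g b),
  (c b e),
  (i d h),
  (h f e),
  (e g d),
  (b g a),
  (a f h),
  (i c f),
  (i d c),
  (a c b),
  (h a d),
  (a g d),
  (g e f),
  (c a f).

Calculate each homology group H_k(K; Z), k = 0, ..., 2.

Take the total order a < b < c < d < e < f < g < h < i on the vertex set. Then K (dimension 2) consists of the simplices:

  0-simplices (9): a, b, c, d, e, f, g, h, i
  1-simplices (27): ab, ac, ad, af, ag, ah, bc, be, bg, bh, bi, cd, ce, cf, ci, de, dg, dh, di, ef, eg, eh, fg, fh, fi, gi, hi
  2-simplices (18): abc, abg, acf, adg, adh, afh, bce, beh, bgi, bhi, cde, cdi, cfi, deg, dhi, efg, efh, fgi

Hence C_0 ≅ Z^9, C_1 ≅ Z^27, C_2 ≅ Z^18.

The boundary map ∂_1: C_1 → C_0 maps an edge to its endpoints' difference, ∂[p,q] = q − p. For instance
  ∂cd = d − c.
The 9×27 boundary matrix has rank 8 and Smith normal form diag(1,1,1,1,1,1,1,1).

The boundary map ∂_2: C_2 → C_1 maps a triangle to the signed sum of its edges. For instance
  ∂fgi = gi − fi + fg,
  ∂afh = fh − ah + af.
As a 27×18 matrix over Z this has rank 17, with invariant factors (1,1,1,1,1,1,1,1,1,1,1,1,1,1,1,1,1).

Computing H_k = (kernel of ∂_k) / (image of ∂_{k+1}):

  H_0: rank C_0 − rank ∂_1 = 9 − 8 = 1, and the invariant factors of ∂_1 are all 1, so H_0 ≅ Z.
  H_1: rank ker ∂_1 − rank ∂_2 = (27 − 8) − 17 = 2, and the invariant factors of ∂_2 are all 1, so H_1 ≅ Z^2.
  H_2: rank ker ∂_2 − rank ∂_3 = (18 − 17) − 0 = 1, and there is no ∂_3, so H_2 ≅ Z.

(K is a triangulation of the torus T^2.)

H_0 ≅ Z,  H_1 ≅ Z^2,  H_2 ≅ Z.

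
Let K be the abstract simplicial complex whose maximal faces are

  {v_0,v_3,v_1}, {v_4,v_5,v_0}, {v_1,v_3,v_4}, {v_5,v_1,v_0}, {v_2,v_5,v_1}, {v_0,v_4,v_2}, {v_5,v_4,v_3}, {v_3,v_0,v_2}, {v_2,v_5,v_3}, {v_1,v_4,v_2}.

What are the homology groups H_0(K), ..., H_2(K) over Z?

H_0 = Z,  H_1 = Z/2,  H_2 = 0.

Take the total order v_0 < v_1 < v_2 < v_3 < v_4 < v_5 on the vertex set. Then K (dimension 2) consists of the simplices:

  0-simplices (6): [v_0], [v_1], [v_2], [v_3], [v_4], [v_5]
  1-simplices (15): (15 of them)
  2-simplices (10): [v_0,v_1,v_3], [v_0,v_1,v_5], [v_0,v_2,v_3], [v_0,v_2,v_4], [v_0,v_4,v_5], [v_1,v_2,v_4], [v_1,v_2,v_5], [v_1,v_3,v_4], [v_2,v_3,v_5], [v_3,v_4,v_5]

so the chain groups are C_0 ≅ Z^6, C_1 ≅ Z^15, C_2 ≅ Z^10.

∂_1: C_1 → C_0 maps an edge to its endpoints' difference, ∂[p,q] = q − p. For instance
  ∂[v_0,v_5] = [v_5] − [v_0].
The 6×15 boundary matrix has rank 5 and Smith normal form diag(1,1,1,1,1).

The boundary map ∂_2: C_2 → C_1 sends each 2-simplex [p,q,r] to [q,r] − [p,r] + [p,q]. For instance
  ∂[v_1,v_2,v_4] = [v_2,v_4] − [v_1,v_4] + [v_1,v_2],
  ∂[v_0,v_2,v_4] = [v_2,v_4] − [v_0,v_4] + [v_0,v_2].
This gives a 15×10 integer matrix of rank 10; reducing to Smith normal form yields diagonal entries (1,1,1,1,1,1,1,1,1,2).

From H_k ≅ ker(∂_k) / im(∂_{k+1}) we obtain:

  H_0: rank C_0 − rank ∂_1 = 6 − 5 = 1, and the invariant factors of ∂_1 are all 1, so H_0 = Z.
  H_1: rank ker ∂_1 − rank ∂_2 = (15 − 5) − 10 = 0, and ∂_2 has invariant factor 2 > 1, so H_1 = Z/2.
  H_2: rank ker ∂_2 − rank ∂_3 = (10 − 10) − 0 = 0, and there is no ∂_3, so H_2 = 0.

As a check, the Euler characteristic is 6 − 15 + 10 = 1, which agrees with 1 − 0 + 0 = 1.
(K is a triangulation of the real projective plane RP^2.)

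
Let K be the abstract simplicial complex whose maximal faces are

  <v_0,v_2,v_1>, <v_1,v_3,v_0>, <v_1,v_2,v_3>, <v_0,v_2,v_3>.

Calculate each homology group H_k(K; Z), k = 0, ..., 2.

Take the total order v_0 < v_1 < v_2 < v_3 on the vertex set. Then K (dimension 2) consists of the simplices:

  0-simplices (4): [v_0], [v_1], [v_2], [v_3]
  1-simplices (6): [v_0,v_1], [v_0,v_2], [v_0,v_3], [v_1,v_2], [v_1,v_3], [v_2,v_3]
  2-simplices (4): [v_0,v_1,v_2], [v_0,v_1,v_3], [v_0,v_2,v_3], [v_1,v_2,v_3]

giving chain groups C_0 ≅ Z^4, C_1 ≅ Z^6, C_2 ≅ Z^4.

The boundary map ∂_1: C_1 → C_0 sends each edge [p,q] (with p < q) to q − p. For instance
  ∂[v_0,v_1] = [v_1] − [v_0].
The 4×6 boundary matrix has rank 3 and Smith normal form diag(1,1,1).

∂_2: C_2 → C_1 sends each 2-simplex [p,q,r] to [q,r] − [p,r] + [p,q]. For instance
  ∂[v_0,v_2,v_3] = [v_2,v_3] − [v_0,v_3] + [v_0,v_2],
  ∂[v_1,v_2,v_3] = [v_2,v_3] − [v_1,v_3] + [v_1,v_2].
The resulting 6×4 matrix has rank 3, and its Smith normal form has invariant factors (1,1,1).

From H_k ≅ ker(∂_k) / im(∂_{k+1}) we obtain:

  H_0: rank C_0 − rank ∂_1 = 4 − 3 = 1, and the invariant factors of ∂_1 are all 1, so H_0 ≅ Z.
  H_1: rank ker ∂_1 − rank ∂_2 = (6 − 3) − 3 = 0, and the invariant factors of ∂_2 are all 1, so H_1 ≅ 0.
  H_2: rank ker ∂_2 − rank ∂_3 = (4 − 3) − 0 = 1, and there is no ∂_3, so H_2 ≅ Z.

H_0 = Z,  H_1 = 0,  H_2 = Z.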